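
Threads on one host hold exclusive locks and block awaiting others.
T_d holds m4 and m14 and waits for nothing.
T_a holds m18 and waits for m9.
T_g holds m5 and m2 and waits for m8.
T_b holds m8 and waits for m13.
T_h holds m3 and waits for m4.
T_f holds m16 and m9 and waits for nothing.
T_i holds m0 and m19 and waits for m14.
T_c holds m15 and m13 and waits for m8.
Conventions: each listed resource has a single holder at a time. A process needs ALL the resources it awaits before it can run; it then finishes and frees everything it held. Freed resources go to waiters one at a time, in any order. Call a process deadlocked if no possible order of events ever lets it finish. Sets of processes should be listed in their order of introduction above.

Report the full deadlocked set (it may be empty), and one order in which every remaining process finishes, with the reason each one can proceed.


Deadlocked: T_g, T_b and T_c.
Key observation: the waits loop around T_b -> T_c -> T_b with no way out; T_g waits into the deadlock from upstream.
The rest can finish in the order T_d, T_i, T_f, T_h, T_a.
Step-by-step check:
  run T_d (it waits on nothing); releases m4 and m14
  T_i: everything it awaited (m14) is free; runs, freeing m0 and m19
  run T_f (it waits on nothing); releases m16 and m9
  T_h: everything it awaited (m4) is free; runs, freeing m3
  T_a: everything it awaited (m9) is free; runs, freeing m18


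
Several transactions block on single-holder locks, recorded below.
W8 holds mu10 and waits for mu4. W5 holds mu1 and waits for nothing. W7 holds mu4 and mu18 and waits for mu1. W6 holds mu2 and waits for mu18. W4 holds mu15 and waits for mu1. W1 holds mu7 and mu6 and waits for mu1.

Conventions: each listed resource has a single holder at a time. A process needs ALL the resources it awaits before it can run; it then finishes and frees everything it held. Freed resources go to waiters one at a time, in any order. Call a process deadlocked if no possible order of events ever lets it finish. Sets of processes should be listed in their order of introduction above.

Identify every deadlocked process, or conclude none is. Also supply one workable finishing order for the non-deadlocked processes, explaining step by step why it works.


No process is deadlocked.
Key observation: the wait relation is loop-free; peeling off processes with no waits unwinds the whole state.
One completion order for the rest: W5, W1, W7, W6, W4, W8.
Verifying each step:
  run W5 (it waits on nothing); releases mu1
  W1: everything it awaited (mu1) is free; runs, freeing mu7 and mu6
  W7: everything it awaited (mu1) is free; runs, freeing mu4 and mu18
  W6: everything it awaited (mu18) is free; runs, freeing mu2
  W4: everything it awaited (mu1) is free; runs, freeing mu15
  W8: everything it awaited (mu4) is free; runs, freeing mu10


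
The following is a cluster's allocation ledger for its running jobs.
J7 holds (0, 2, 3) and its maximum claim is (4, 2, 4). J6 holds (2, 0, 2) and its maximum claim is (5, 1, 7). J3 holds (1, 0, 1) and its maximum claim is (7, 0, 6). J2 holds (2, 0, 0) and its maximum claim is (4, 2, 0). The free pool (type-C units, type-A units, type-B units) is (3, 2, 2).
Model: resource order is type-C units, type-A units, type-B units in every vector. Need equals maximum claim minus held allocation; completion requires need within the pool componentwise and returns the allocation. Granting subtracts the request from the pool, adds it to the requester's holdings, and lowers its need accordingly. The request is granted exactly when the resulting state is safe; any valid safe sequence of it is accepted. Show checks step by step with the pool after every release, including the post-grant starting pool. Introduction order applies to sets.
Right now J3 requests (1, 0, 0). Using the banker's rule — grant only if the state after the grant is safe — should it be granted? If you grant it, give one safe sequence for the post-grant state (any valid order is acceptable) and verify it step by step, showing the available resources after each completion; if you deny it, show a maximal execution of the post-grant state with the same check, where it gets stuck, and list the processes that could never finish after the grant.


GRANT: granting preserves safety; a valid post-grant sequence is J2, J7, J6, J3.
Key observation: granting shrinks the pool to (2, 2, 2), yet J2 still fits and the chain goes through.
Check on the post-grant state, step by step:
  pool = (2, 2, 2)
  J2 needs (2, 2, 0) <= (2, 2, 2) -> finishes; pool += (2, 0, 0) = (4, 2, 2)
  J7 needs (4, 0, 1) <= (4, 2, 2) -> finishes; pool += (0, 2, 3) = (4, 4, 5)
  J6 needs (3, 1, 5) <= (4, 4, 5) -> finishes; pool += (2, 0, 2) = (6, 4, 7)
  J3 needs (5, 0, 5) <= (6, 4, 7) -> finishes; pool += (2, 0, 1) = (8, 4, 8)


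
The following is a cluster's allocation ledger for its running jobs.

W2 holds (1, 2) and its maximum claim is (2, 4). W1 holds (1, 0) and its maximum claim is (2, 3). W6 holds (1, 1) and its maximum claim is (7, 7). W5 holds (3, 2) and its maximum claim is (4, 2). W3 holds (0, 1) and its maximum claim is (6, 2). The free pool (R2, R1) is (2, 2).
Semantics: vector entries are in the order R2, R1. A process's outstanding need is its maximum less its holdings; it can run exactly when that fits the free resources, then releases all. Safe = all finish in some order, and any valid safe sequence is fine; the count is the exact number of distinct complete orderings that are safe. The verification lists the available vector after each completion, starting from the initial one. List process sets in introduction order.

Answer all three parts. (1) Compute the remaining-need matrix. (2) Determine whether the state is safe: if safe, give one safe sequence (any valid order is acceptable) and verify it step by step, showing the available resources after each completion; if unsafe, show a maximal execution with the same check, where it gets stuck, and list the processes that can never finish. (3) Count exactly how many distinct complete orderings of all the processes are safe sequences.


(1) Remaining need (order R2, R1):
  W2: (1, 2)
  W1: (1, 3)
  W6: (6, 6)
  W5: (1, 0)
  W3: (6, 1)
(2) SAFE — a valid safe sequence is W5, W2, W6, W1, W3.
Key observation: the order's first zero-slack moment is W6 ((6, 6) needed, (6, 6) free — a requested resource with nothing to spare).
Verifying each step:
  pool = (2, 2)
  W5: need (1, 0) fits (2, 2); releases (3, 2), pool now (5, 4)
  W2: need (1, 2) fits (5, 4); releases (1, 2), pool now (6, 6)
  W6: need (6, 6) fits (6, 6); releases (1, 1), pool now (7, 7)
  W1: need (1, 3) fits (7, 7); releases (1, 0), pool now (8, 7)
  W3: need (6, 1) fits (8, 7); releases (0, 1), pool now (8, 8)
(3) Precisely 17 of the possible complete orderings are safe sequences.


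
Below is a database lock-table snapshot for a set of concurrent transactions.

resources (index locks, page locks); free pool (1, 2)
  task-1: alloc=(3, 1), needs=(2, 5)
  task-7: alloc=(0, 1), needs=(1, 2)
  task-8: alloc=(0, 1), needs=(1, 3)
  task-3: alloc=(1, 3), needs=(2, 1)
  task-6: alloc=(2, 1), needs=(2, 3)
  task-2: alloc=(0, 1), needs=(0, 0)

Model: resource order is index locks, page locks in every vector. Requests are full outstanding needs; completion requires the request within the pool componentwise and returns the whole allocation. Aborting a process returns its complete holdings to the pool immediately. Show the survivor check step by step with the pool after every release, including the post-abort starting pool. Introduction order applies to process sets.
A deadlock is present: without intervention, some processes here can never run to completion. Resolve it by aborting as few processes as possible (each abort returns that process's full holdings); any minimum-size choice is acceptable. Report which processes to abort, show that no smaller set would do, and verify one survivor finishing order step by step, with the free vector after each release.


Abort task-3.
Key observation: task-6 was stuck for good until task-3 gave back (1, 3); in the order shown it finishes at step 4.
Minimality: the empty abort set fails — the state is deadlocked as it stands.
Survivors finish in the order: task-8, task-2, task-7, task-6, task-1. Step-by-step check (pool after the aborts first):
  pool = (2, 5)
  task-8 needs (1, 3) <= (2, 5) -> finishes; pool += (0, 1) = (2, 6)
  task-2 needs (0, 0) <= (2, 6) -> finishes; pool += (0, 1) = (2, 7)
  task-7 needs (1, 2) <= (2, 7) -> finishes; pool += (0, 1) = (2, 8)
  task-6 needs (2, 3) <= (2, 8) -> finishes; pool += (2, 1) = (4, 9)
  task-1 needs (2, 5) <= (4, 9) -> finishes; pool += (3, 1) = (7, 10)


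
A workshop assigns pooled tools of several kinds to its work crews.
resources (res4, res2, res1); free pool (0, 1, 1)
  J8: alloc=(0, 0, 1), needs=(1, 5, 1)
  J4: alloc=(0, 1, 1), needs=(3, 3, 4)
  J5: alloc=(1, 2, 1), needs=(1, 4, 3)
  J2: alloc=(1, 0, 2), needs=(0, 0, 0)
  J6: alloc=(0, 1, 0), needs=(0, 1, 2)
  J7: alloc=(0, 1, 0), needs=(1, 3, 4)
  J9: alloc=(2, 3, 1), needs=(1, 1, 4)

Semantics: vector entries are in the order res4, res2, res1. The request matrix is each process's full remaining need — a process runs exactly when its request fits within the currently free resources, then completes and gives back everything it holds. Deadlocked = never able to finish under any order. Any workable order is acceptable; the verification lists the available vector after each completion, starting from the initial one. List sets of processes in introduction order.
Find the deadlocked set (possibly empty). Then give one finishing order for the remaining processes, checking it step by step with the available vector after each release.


Deadlocked: J8, J4, J5, J7 and J9.
Key observation: after J2, J6 the pool peaks at (1, 2, 3), and each blocked process is short somewhere: J8 on res2; J4 on res4, res2, res1; J5 on res2; J7 on res2, res1; J9 on res1.
A valid finishing order for the others: J2, J6. Verifying each step:
  pool = (0, 1, 1)
  J2 needs (0, 0, 0) <= (0, 1, 1) -> finishes; pool += (1, 0, 2) = (1, 1, 3)
  J6 needs (0, 1, 2) <= (1, 1, 3) -> finishes; pool += (0, 1, 0) = (1, 2, 3)
None of the blocked processes ever fits:
  blocked: J8 wants (1, 5, 1), pool (1, 2, 3) — not enough res2
  blocked: J4 wants (3, 3, 4), pool (1, 2, 3) — not enough res4, res2 and res1
  blocked: J5 wants (1, 4, 3), pool (1, 2, 3) — not enough res2
  blocked: J7 wants (1, 3, 4), pool (1, 2, 3) — not enough res2 and res1
  blocked: J9 wants (1, 1, 4), pool (1, 2, 3) — not enough res1


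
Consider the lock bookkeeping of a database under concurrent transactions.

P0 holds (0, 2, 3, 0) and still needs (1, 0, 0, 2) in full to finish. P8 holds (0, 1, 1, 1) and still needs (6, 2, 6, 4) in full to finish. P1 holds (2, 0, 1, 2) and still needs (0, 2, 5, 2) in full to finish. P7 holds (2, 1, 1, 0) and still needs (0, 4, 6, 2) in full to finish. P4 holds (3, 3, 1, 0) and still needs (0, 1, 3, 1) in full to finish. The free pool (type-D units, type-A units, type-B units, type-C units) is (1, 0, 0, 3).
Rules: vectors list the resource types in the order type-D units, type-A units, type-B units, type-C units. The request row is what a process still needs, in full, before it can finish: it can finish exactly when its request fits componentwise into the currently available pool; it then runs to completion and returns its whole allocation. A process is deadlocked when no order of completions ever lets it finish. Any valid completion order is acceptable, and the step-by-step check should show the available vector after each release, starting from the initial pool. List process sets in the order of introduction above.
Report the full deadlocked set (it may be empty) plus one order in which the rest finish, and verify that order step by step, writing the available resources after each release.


Deadlocked: P8, P1 and P7.
Key observation: the wall is type-B units: completing P0, P4 brings the pool only to (4, 5, 4, 3), and all the rest need more.
One completion order for the rest: P0, P4. Walking it through:
  pool = (1, 0, 0, 3)
  P0: need (1, 0, 0, 2) fits (1, 0, 0, 3); releases (0, 2, 3, 0), pool now (1, 2, 3, 3)
  P4: need (0, 1, 3, 1) fits (1, 2, 3, 3); releases (3, 3, 1, 0), pool now (4, 5, 4, 3)
The stuck group stays short no matter what:
  blocked: P8 wants (6, 2, 6, 4), pool (4, 5, 4, 3) — not enough type-D units, type-B units and type-C units
  blocked: P1 wants (0, 2, 5, 2), pool (4, 5, 4, 3) — not enough type-B units
  blocked: P7 wants (0, 4, 6, 2), pool (4, 5, 4, 3) — not enough type-B units


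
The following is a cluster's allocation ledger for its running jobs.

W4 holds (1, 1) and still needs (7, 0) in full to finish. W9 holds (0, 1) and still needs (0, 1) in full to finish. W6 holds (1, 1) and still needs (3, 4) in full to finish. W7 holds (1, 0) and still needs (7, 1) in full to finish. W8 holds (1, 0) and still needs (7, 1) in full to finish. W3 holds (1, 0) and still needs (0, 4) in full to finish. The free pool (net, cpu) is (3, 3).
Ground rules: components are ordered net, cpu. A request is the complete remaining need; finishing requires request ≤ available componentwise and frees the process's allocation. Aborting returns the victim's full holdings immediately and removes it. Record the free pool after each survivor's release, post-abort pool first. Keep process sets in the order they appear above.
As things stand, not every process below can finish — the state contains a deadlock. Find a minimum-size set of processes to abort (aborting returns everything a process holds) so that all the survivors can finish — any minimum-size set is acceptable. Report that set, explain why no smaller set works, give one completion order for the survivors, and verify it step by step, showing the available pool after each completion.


The answer: abort W4 and W7.
Key observation: no ordering could ever have run W8 before the abort of W4 and W7; with (2, 1) back in the pool it fits at step 4.
Minimality, checking each single-abort alternative: W4 alone leaves W7 blocked (short on net); W9 alone leaves W4 blocked (short on net); W6 alone leaves W4 blocked (short on net); W7 alone leaves W4 blocked (short on net); W8 alone leaves W4 blocked (short on net); W3 alone leaves W4 blocked (short on net).
One survivor order: W6, W3, W9, W8. Walking it through (post-abort pool first):
  pool = (5, 4)
  run W6 (needs (3, 4), free (5, 4)); after release of (1, 1) the pool is (6, 5)
  run W3 (needs (0, 4), free (6, 5)); after release of (1, 0) the pool is (7, 5)
  run W9 (needs (0, 1), free (7, 5)); after release of (0, 1) the pool is (7, 6)
  run W8 (needs (7, 1), free (7, 6)); after release of (1, 0) the pool is (8, 6)


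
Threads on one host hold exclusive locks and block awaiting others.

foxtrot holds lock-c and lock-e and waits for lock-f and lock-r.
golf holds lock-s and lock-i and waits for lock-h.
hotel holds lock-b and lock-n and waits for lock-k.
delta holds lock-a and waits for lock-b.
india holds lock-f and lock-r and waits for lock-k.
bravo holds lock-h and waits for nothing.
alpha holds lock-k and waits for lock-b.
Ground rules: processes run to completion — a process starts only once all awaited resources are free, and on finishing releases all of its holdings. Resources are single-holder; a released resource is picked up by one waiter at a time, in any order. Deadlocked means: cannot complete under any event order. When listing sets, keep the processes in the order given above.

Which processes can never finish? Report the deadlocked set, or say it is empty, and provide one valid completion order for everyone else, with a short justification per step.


The deadlocked set is foxtrot, hotel, delta, india and alpha.
Key observation: the wait chain closes on itself along alpha -> hotel -> alpha; foxtrot, delta and india wait into the deadlock from upstream.
The rest can finish in the order bravo, golf.
Step-by-step check:
  bravo waits on nothing -> runs at once and releases lock-h
  golf: everything it awaited (lock-h) is free; runs, freeing lock-s and lock-i


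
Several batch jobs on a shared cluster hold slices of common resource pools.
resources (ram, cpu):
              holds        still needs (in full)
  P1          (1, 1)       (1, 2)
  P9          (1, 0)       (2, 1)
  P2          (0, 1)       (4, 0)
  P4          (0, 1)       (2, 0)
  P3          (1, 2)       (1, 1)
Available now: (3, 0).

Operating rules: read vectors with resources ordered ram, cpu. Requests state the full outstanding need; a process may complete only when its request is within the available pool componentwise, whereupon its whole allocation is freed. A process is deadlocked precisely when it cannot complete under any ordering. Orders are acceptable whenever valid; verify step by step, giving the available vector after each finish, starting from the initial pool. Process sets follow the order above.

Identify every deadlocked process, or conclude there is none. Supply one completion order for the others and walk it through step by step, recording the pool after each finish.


No process is deadlocked.
Key observation: beginning at P4, releases accumulate fast enough that every process eventually fits.
A valid finishing order for the others: P4, P3, P9, P2, P1. Walking it through:
  pool = (3, 0)
  run P4 (needs (2, 0), free (3, 0)); after release of (0, 1) the pool is (3, 1)
  run P3 (needs (1, 1), free (3, 1)); after release of (1, 2) the pool is (4, 3)
  run P9 (needs (2, 1), free (4, 3)); after release of (1, 0) the pool is (5, 3)
  run P2 (needs (4, 0), free (5, 3)); after release of (0, 1) the pool is (5, 4)
  run P1 (needs (1, 2), free (5, 4)); after release of (1, 1) the pool is (6, 5)


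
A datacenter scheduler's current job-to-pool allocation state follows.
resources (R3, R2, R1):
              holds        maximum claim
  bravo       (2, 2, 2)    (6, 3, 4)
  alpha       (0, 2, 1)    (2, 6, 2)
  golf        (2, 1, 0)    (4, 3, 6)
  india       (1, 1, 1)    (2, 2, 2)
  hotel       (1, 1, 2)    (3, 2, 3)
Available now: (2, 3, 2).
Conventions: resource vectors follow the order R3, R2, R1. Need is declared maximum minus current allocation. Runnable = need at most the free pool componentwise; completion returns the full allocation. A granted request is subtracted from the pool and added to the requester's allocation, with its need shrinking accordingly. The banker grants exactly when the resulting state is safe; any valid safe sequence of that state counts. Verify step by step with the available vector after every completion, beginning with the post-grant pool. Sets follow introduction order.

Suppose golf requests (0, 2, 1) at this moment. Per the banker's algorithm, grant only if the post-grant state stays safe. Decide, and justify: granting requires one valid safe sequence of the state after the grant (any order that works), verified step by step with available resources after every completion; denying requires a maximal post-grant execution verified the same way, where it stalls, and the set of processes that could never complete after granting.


GRANT. The post-grant state is safe; one safe sequence: india, hotel, bravo, alpha, golf.
Key observation: even at the reduced pool (2, 1, 1), india fits immediately, so safety survives the grant.
Step-by-step check of the post-grant state:
  pool = (2, 1, 1)
  india needs (1, 1, 1) <= (2, 1, 1) -> finishes; pool += (1, 1, 1) = (3, 2, 2)
  hotel needs (2, 1, 1) <= (3, 2, 2) -> finishes; pool += (1, 1, 2) = (4, 3, 4)
  bravo needs (4, 1, 2) <= (4, 3, 4) -> finishes; pool += (2, 2, 2) = (6, 5, 6)
  alpha needs (2, 4, 1) <= (6, 5, 6) -> finishes; pool += (0, 2, 1) = (6, 7, 7)
  golf needs (2, 0, 5) <= (6, 7, 7) -> finishes; pool += (2, 3, 1) = (8, 10, 8)


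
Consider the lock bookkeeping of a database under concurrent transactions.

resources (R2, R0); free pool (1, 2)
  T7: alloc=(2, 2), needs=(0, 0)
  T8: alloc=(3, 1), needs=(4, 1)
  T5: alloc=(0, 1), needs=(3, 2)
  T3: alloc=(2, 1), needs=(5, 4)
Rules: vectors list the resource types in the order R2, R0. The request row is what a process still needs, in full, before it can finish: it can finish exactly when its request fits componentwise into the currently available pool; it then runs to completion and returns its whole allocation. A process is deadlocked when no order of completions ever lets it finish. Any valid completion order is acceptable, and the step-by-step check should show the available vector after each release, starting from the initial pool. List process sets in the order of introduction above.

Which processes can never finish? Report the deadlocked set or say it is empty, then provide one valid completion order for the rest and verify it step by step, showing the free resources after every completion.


The deadlocked set is T8 and T3.
Key observation: even finishing T7, T5 leaves just (3, 5) free — too little R2 for any of the remaining processes.
One completion order for the rest: T7, T5. Step-by-step check:
  pool = (1, 2)
  T7: need (0, 0) fits (1, 2); releases (2, 2), pool now (3, 4)
  T5: need (3, 2) fits (3, 4); releases (0, 1), pool now (3, 5)
None of the blocked processes ever fits:
  T8 still needs (4, 1) but only (3, 5) is free — short on R2
  T3 still needs (5, 4) but only (3, 5) is free — short on R2


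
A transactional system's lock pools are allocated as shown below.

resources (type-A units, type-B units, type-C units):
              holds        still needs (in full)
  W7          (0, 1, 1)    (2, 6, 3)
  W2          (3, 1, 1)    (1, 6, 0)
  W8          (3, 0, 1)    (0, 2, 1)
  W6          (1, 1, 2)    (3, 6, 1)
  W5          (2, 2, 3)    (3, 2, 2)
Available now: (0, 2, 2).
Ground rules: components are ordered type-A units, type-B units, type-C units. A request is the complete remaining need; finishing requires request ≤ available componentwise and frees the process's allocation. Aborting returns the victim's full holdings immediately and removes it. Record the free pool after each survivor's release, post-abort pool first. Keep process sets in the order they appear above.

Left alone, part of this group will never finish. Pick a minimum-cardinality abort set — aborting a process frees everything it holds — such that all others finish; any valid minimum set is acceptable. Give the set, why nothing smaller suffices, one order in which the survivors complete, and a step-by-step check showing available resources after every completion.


The answer: abort W7 and W6.
Key observation: no ordering could ever have run W2 before the abort of W7 and W6; with (1, 2, 3) back in the pool it fits at step 3.
Minimality, checking each single-abort alternative: W7 alone leaves W2 blocked (short on type-B units); W2 alone leaves W7 blocked (short on type-B units); W8 alone leaves W7 blocked (short on type-B units); W6 alone leaves W7 blocked (short on type-B units); W5 alone leaves W7 blocked (short on type-B units).
One survivor order: W8, W5, W2. Check, step by step (post-abort pool first):
  pool = (1, 4, 5)
  W8 needs (0, 2, 1) <= (1, 4, 5) -> finishes; pool += (3, 0, 1) = (4, 4, 6)
  W5 needs (3, 2, 2) <= (4, 4, 6) -> finishes; pool += (2, 2, 3) = (6, 6, 9)
  W2 needs (1, 6, 0) <= (6, 6, 9) -> finishes; pool += (3, 1, 1) = (9, 7, 10)


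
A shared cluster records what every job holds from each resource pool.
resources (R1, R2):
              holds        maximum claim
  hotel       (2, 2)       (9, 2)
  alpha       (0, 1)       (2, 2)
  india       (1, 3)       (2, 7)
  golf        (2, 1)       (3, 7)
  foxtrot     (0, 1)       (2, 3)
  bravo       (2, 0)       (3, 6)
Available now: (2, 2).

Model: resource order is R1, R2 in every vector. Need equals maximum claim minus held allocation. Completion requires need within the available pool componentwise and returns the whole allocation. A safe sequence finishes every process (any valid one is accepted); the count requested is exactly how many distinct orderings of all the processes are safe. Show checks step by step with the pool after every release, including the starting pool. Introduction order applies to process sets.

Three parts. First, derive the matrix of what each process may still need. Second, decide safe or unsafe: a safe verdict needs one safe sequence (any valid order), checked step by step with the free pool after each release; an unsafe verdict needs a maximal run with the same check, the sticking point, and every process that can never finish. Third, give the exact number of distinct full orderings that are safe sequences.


(1) Outstanding need per process (order R1, R2):
  hotel: (7, 0)
  alpha: (2, 1)
  india: (1, 4)
  golf: (1, 6)
  foxtrot: (2, 2)
  bravo: (1, 6)
(2) SAFE, for example via the order foxtrot, alpha, india, bravo, golf, hotel.
Key observation: reading the order forward, foxtrot is the first process whose need (2, 2) meets the free pool (2, 2) exactly on a resource it requests.
Verifying each step:
  pool = (2, 2)
  foxtrot needs (2, 2) <= (2, 2) -> finishes; pool += (0, 1) = (2, 3)
  alpha needs (2, 1) <= (2, 3) -> finishes; pool += (0, 1) = (2, 4)
  india needs (1, 4) <= (2, 4) -> finishes; pool += (1, 3) = (3, 7)
  bravo needs (1, 6) <= (3, 7) -> finishes; pool += (2, 0) = (5, 7)
  golf needs (1, 6) <= (5, 7) -> finishes; pool += (2, 1) = (7, 8)
  hotel needs (7, 0) <= (7, 8) -> finishes; pool += (2, 2) = (9, 10)
(3) The exact count: 4 of the possible complete orderings are safe sequences.


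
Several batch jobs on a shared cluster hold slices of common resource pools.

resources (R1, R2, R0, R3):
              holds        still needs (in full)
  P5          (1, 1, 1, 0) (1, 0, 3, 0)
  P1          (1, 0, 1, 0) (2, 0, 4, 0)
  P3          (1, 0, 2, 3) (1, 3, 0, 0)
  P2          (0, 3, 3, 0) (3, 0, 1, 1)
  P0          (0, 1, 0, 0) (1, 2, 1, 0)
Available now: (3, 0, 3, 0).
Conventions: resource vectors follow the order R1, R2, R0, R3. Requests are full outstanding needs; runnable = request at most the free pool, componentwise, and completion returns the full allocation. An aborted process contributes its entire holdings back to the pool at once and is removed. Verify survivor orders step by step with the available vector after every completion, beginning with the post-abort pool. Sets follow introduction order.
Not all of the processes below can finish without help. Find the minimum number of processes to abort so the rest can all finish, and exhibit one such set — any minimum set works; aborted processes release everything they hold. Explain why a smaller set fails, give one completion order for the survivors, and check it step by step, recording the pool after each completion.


Minimum abort set: P3.
Key observation: no ordering could ever have run P2 before the abort of P3; with (1, 0, 2, 3) back in the pool it fits at step 3.
Minimality: the empty abort set fails — the state is deadlocked as it stands.
One survivor order: P1, P5, P2, P0. Step-by-step check (post-abort pool first):
  pool = (4, 0, 5, 3)
  P1 needs (2, 0, 4, 0) <= (4, 0, 5, 3) -> finishes; pool += (1, 0, 1, 0) = (5, 0, 6, 3)
  P5 needs (1, 0, 3, 0) <= (5, 0, 6, 3) -> finishes; pool += (1, 1, 1, 0) = (6, 1, 7, 3)
  P2 needs (3, 0, 1, 1) <= (6, 1, 7, 3) -> finishes; pool += (0, 3, 3, 0) = (6, 4, 10, 3)
  P0 needs (1, 2, 1, 0) <= (6, 4, 10, 3) -> finishes; pool += (0, 1, 0, 0) = (6, 5, 10, 3)


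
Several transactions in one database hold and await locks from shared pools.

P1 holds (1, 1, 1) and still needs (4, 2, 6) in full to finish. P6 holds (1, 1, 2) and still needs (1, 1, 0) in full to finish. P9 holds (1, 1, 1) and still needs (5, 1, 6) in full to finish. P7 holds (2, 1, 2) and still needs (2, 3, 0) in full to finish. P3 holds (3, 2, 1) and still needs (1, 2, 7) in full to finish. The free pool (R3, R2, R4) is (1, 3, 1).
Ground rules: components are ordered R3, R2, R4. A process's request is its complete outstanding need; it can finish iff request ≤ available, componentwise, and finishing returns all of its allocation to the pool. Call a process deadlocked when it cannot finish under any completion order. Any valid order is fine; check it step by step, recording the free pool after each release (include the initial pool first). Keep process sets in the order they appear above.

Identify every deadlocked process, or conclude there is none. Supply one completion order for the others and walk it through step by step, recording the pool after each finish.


Deadlocked: P1, P9 and P3.
Key observation: no order helps: past P6, P7, the free pool tops out at (4, 5, 5), below what each blocked process needs in R4.
The rest can finish in the order P6, P7. Step-by-step check:
  pool = (1, 3, 1)
  run P6 (needs (1, 1, 0), free (1, 3, 1)); after release of (1, 1, 2) the pool is (2, 4, 3)
  run P7 (needs (2, 3, 0), free (2, 4, 3)); after release of (2, 1, 2) the pool is (4, 5, 5)
The stuck group stays short no matter what:
  P1 still needs (4, 2, 6) but only (4, 5, 5) is free — short on R4
  P9 still needs (5, 1, 6) but only (4, 5, 5) is free — short on R3 and R4
  P3 still needs (1, 2, 7) but only (4, 5, 5) is free — short on R4


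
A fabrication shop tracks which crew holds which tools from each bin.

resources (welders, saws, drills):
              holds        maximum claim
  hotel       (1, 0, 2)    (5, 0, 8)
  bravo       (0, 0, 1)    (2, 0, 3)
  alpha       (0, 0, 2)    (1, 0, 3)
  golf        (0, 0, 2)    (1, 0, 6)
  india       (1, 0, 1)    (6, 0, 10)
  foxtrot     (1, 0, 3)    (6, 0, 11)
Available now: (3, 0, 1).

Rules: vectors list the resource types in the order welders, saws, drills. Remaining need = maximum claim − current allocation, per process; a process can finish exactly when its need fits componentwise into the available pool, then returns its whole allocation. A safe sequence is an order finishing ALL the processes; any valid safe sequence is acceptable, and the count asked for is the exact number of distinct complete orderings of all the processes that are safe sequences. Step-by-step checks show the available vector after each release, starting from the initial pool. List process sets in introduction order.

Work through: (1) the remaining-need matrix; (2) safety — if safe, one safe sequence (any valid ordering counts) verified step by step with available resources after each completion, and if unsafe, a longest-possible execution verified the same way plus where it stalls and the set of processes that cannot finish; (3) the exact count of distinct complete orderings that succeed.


(1) Need matrix, components ordered welders, saws, drills:
  hotel: (4, 0, 6)
  bravo: (2, 0, 2)
  alpha: (1, 0, 1)
  golf: (1, 0, 4)
  india: (5, 0, 9)
  foxtrot: (5, 0, 8)
(2) UNSAFE.
Key observation: alpha, bravo, golf can finish, but then (3, 0, 6) is all there is, and the blocked group's welders demands exceed it.
The run alpha, bravo, golf cannot be extended any further. Walking it through:
  pool = (3, 0, 1)
  run alpha (needs (1, 0, 1), free (3, 0, 1)); after release of (0, 0, 2) the pool is (3, 0, 3)
  run bravo (needs (2, 0, 2), free (3, 0, 3)); after release of (0, 0, 1) the pool is (3, 0, 4)
  run golf (needs (1, 0, 4), free (3, 0, 4)); after release of (0, 0, 2) the pool is (3, 0, 6)
  hotel cannot run: need (4, 0, 6) vs free (3, 0, 6) (insufficient welders)
  india cannot run: need (5, 0, 9) vs free (3, 0, 6) (insufficient welders and drills)
  foxtrot cannot run: need (5, 0, 8) vs free (3, 0, 6) (insufficient welders and drills)
Processes that can never finish: hotel, india and foxtrot.
(3) Precisely 0 of the possible complete orderings are safe sequences.


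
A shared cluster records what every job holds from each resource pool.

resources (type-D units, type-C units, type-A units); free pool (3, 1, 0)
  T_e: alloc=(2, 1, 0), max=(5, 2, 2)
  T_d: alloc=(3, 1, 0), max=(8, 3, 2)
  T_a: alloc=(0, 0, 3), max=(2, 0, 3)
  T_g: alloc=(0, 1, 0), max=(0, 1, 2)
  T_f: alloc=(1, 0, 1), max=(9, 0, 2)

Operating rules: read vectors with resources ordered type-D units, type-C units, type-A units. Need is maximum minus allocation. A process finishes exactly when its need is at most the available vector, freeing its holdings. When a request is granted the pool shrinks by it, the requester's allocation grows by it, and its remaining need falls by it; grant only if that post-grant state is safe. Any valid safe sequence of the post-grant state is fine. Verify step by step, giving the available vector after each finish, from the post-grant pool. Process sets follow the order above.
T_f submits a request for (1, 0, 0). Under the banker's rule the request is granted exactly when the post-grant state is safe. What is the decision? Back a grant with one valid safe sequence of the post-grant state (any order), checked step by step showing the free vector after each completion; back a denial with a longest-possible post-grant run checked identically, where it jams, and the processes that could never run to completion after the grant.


DENY — the pretend-granted state is unsafe.
Key observation: the pool after T_a, T_g is (2, 2, 3); every surviving request exceeds it in type-D units, so progress ends there.
After a pretend grant, a maximal execution: T_a, T_g — then nothing else fits. Step-by-step check:
  pool = (2, 1, 0)
  run T_a (needs (2, 0, 0), free (2, 1, 0)); after release of (0, 0, 3) the pool is (2, 1, 3)
  run T_g (needs (0, 0, 2), free (2, 1, 3)); after release of (0, 1, 0) the pool is (2, 2, 3)
  T_e cannot run: need (3, 1, 2) vs free (2, 2, 3) (insufficient type-D units)
  T_d cannot run: need (5, 2, 2) vs free (2, 2, 3) (insufficient type-D units)
  T_f cannot run: need (7, 0, 1) vs free (2, 2, 3) (insufficient type-D units)
Had the request been granted, T_e, T_d and T_f could never finish.


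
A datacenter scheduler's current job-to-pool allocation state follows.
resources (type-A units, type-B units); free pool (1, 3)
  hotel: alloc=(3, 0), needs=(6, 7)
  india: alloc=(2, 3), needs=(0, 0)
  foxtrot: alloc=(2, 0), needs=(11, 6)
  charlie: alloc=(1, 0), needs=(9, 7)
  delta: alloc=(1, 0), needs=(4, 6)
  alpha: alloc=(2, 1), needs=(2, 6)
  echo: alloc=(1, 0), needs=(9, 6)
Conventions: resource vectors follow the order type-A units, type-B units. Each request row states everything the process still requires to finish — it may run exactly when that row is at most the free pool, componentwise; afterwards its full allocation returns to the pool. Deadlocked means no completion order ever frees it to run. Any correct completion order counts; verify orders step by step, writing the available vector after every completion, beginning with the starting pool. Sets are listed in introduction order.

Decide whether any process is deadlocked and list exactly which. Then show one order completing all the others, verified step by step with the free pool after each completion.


Nothing here is deadlocked.
Key observation: beginning at india, releases accumulate fast enough that every process eventually fits.
A valid finishing order for the others: india, alpha, delta, hotel, charlie, echo, foxtrot. Verifying each step:
  pool = (1, 3)
  run india (needs (0, 0), free (1, 3)); after release of (2, 3) the pool is (3, 6)
  run alpha (needs (2, 6), free (3, 6)); after release of (2, 1) the pool is (5, 7)
  run delta (needs (4, 6), free (5, 7)); after release of (1, 0) the pool is (6, 7)
  run hotel (needs (6, 7), free (6, 7)); after release of (3, 0) the pool is (9, 7)
  run charlie (needs (9, 7), free (9, 7)); after release of (1, 0) the pool is (10, 7)
  run echo (needs (9, 6), free (10, 7)); after release of (1, 0) the pool is (11, 7)
  run foxtrot (needs (11, 6), free (11, 7)); after release of (2, 0) the pool is (13, 7)


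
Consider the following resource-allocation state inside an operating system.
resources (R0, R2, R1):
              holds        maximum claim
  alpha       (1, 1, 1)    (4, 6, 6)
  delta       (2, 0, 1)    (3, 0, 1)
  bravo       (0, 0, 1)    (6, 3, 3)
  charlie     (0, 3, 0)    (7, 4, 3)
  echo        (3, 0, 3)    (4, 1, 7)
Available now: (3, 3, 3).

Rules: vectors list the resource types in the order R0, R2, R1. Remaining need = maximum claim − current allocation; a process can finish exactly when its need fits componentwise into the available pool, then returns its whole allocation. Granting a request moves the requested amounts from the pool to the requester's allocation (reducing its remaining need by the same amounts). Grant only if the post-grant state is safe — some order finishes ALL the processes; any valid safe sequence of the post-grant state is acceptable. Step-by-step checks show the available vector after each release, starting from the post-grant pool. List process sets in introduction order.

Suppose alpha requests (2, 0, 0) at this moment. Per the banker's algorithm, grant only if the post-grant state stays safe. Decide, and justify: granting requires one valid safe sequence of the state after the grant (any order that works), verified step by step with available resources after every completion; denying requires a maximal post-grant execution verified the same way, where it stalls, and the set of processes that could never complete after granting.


DENY: after the grant no complete ordering would exist.
Key observation: after delta, echo, bravo the pool peaks at (6, 3, 8), and each blocked process is short somewhere: alpha on R2; charlie on R0.
Pretend the grant happened; the run delta, echo, bravo goes as far as possible. Step-by-step check:
  pool = (1, 3, 3)
  delta needs (1, 0, 0) <= (1, 3, 3) -> finishes; pool += (2, 0, 1) = (3, 3, 4)
  echo needs (1, 1, 4) <= (3, 3, 4) -> finishes; pool += (3, 0, 3) = (6, 3, 7)
  bravo needs (6, 3, 2) <= (6, 3, 7) -> finishes; pool += (0, 0, 1) = (6, 3, 8)
  alpha cannot run: need (1, 5, 5) vs free (6, 3, 8) (insufficient R2)
  charlie cannot run: need (7, 1, 3) vs free (6, 3, 8) (insufficient R0)
Post-grant, the permanently blocked set is alpha and charlie.


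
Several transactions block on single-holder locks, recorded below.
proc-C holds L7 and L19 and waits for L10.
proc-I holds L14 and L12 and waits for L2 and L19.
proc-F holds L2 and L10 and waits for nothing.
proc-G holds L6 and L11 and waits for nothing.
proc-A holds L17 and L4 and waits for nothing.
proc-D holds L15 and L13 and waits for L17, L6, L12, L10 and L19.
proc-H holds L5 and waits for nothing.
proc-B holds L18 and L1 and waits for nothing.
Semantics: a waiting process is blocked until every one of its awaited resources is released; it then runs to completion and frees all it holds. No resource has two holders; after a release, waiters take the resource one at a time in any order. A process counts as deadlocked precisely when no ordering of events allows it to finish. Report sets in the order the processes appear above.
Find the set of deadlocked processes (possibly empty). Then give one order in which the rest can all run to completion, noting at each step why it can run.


The deadlocked set is empty.
Key observation: there is no circular wait here — follow any chain and it reaches a process that is free to run now.
One completion order for the rest: proc-F, proc-G, proc-B, proc-A, proc-C, proc-I, proc-D, proc-H.
Check, step by step:
  proc-F: no waits; runs immediately, freeing L2 and L10
  proc-G: no waits; runs immediately, freeing L6 and L11
  proc-B: no waits; runs immediately, freeing L18 and L1
  proc-A: no waits; runs immediately, freeing L17 and L4
  proc-C waits on L10 — all released -> runs and releases L7 and L19
  proc-I waits on L2 and L19 — all released -> runs and releases L14 and L12
  proc-D waits on L17, L6, L12, L10 and L19 — all released -> runs and releases L15 and L13
  proc-H: no waits; runs immediately, freeing L5


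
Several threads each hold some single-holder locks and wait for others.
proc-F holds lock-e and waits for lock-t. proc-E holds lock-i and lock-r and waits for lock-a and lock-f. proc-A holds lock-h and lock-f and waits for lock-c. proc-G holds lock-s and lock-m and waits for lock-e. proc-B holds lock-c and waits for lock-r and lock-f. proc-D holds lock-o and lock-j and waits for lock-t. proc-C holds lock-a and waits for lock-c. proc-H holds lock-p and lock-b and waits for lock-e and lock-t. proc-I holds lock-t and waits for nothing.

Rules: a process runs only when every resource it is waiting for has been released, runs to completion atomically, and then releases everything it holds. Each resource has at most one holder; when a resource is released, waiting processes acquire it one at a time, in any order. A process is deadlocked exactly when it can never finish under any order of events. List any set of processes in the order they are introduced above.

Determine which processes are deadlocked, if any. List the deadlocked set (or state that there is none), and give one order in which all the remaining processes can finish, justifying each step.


The deadlocked set is proc-E, proc-A, proc-B and proc-C.
Key observation: proc-E -> proc-A -> proc-B -> proc-E is a circular wait — nothing in it can go first; proc-C is caught in further circular waits.
One completion order for the rest: proc-I, proc-F, proc-D, proc-H, proc-G.
Walking it through:
  proc-I: no waits; runs immediately, freeing lock-t
  run proc-F (all its waits — lock-t — are resolved); releases lock-e
  run proc-D (all its waits — lock-t — are resolved); releases lock-o and lock-j
  run proc-H (all its waits — lock-e and lock-t — are resolved); releases lock-p and lock-b
  run proc-G (all its waits — lock-e — are resolved); releases lock-s and lock-m
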